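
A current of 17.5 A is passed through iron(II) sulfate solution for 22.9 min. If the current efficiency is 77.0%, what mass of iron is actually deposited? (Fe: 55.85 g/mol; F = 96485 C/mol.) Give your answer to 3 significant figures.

5.36 g

Q = 17.5 × 1374 = 24050 C
n(e⁻) = 24050 / 96485 = 0.2493 mol
Fe²⁺ + 2e⁻ → Fe, so theoretical m(Fe) = 0.1247 × 55.85 = 6.964 g
Actual mass = 77.0% × 6.964 = 5.36 g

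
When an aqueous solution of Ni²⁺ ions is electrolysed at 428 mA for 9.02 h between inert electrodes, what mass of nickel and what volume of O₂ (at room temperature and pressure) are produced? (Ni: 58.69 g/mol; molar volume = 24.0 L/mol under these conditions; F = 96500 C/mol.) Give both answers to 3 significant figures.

Q = 0.428 × 32472 = 13900 C; n(e⁻) = 13900 / 96500 = 0.1440 mol
Cathode: Ni²⁺ + 2e⁻ → Ni → n(Ni) = 0.1440/2 = 0.07200 mol → 4.23 g
Anode: 2H₂O → O₂ + 4H⁺ + 4e⁻ → n(O₂) = 0.1440/4 = 0.03600 mol → 0.864 L

4.23 g Ni; 0.864 L O₂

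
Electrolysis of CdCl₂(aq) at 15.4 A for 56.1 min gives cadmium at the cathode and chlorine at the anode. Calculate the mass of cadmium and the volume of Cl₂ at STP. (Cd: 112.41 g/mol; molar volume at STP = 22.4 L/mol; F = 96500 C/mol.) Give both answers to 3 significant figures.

Q = 15.4 × 3366 = 51840 C; n(e⁻) = 51840 / 96500 = 0.5372 mol
Cathode: Cd²⁺ + 2e⁻ → Cd → n(Cd) = 0.5372/2 = 0.2686 mol → 30.2 g
Anode: 2Cl⁻ → Cl₂ + 2e⁻ → n(Cl₂) = 0.5372/2 = 0.2686 mol → 6.02 L

30.2 g Cd; 6.02 L Cl₂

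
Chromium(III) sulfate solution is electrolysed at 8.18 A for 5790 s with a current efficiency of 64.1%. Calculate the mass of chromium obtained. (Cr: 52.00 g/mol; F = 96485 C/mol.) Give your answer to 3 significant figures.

Q = 8.18 × 5790 = 47360 C
n(e⁻) = 47360 / 96485 = 0.4909 mol
Cr³⁺ + 3e⁻ → Cr, so theoretical m(Cr) = 0.1636 × 52.00 = 8.507 g
Actual mass = 64.1% × 8.507 = 5.45 g

5.45 g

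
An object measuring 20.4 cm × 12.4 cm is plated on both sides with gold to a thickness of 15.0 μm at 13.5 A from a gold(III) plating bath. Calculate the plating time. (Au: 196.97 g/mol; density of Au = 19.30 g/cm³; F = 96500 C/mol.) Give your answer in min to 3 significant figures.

26.6 min

Plated area = 2 × 20.4 × 12.4 = 505.9 cm²
Volume = 505.9 × 15.0×10⁻⁴ cm = 0.7589 cm³
m(Au) = 0.7589 × 19.30 = 14.65 g
n(Au) = 14.65 / 196.97 = 0.07438 mol; n(e⁻) = 3 × 0.07438 = 0.2231 mol
Q = 0.2231 × 96500 = 21530 C
t = 21530 / 13.5 = 1595 s = 26.6 min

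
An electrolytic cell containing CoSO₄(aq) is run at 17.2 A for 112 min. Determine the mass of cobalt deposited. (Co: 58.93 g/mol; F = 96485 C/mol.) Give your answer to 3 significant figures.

35.3 g

Q = It = 17.2 × 6720 = 1.156×10^5 C
Moles of electrons = 1.156×10^5 / 96485 = 1.198 mol
Co²⁺ + 2e⁻ → Co, so n(Co) = 1.198 / 2 = 0.5990 mol
m = 0.5990 × 58.93 = 35.3 g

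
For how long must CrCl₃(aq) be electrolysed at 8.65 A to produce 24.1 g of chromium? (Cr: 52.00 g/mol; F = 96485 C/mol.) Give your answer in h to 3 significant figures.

n(Cr) = 24.1 / 52.00 = 0.4635 mol
Cr³⁺ + 3e⁻ → Cr, so n(e⁻) = 3 × 0.4635 = 1.391 mol
Q = 1.391 × 96485 = 1.342×10^5 C
t = Q / I = 1.342×10^5 / 8.65 = 15510 s = 4.31 h

4.31 h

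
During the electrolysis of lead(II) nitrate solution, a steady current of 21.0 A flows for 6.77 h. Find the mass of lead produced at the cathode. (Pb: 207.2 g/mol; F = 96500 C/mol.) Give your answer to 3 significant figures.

Q = 21.0 A × 24372 s = 5.118×10^5 C
Moles of electrons = 5.118×10^5 / 96500 = 5.304 mol
Pb²⁺ + 2e⁻ → Pb, so n(Pb) = 5.304 / 2 = 2.652 mol
m = 2.652 × 207.2 = 549 g

549 g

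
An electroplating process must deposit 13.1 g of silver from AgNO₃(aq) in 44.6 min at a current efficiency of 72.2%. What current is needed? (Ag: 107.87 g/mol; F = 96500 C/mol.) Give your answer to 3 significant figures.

n(Ag) = 13.1 / 107.87 = 0.1214 mol
Ag⁺ + e⁻ → Ag, so n(e⁻) = 0.1214 mol
Q = 0.1214 × 96500 / 0.722 = 16230 C
I = Q / t = 16230 / 2676 s = 6.07 A

6.07 A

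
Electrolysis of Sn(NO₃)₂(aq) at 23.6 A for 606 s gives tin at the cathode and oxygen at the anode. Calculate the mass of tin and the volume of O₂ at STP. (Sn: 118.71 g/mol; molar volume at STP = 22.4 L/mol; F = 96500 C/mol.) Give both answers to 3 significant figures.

Q = 23.6 × 606 = 14300 C; n(e⁻) = 14300 / 96500 = 0.1482 mol
Cathode: Sn²⁺ + 2e⁻ → Sn → n(Sn) = 0.1482/2 = 0.07410 mol → 8.80 g
Anode: 2H₂O → O₂ + 4H⁺ + 4e⁻ → n(O₂) = 0.1482/4 = 0.03705 mol → 0.830 L

8.80 g Sn; 0.830 L O₂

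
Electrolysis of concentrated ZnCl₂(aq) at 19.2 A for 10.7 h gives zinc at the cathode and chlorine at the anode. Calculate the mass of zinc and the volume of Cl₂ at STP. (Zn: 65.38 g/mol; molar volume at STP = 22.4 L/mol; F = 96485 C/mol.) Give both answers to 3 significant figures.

Q = 19.2 × 38520 = 7.396×10^5 C; n(e⁻) = 7.396×10^5 / 96485 = 7.665 mol
Cathode: Zn²⁺ + 2e⁻ → Zn → n(Zn) = 7.665/2 = 3.833 mol → 251 g
Anode: 2Cl⁻ → Cl₂ + 2e⁻ → n(Cl₂) = 7.665/2 = 3.833 mol → 85.9 L

251 g Zn; 85.9 L Cl₂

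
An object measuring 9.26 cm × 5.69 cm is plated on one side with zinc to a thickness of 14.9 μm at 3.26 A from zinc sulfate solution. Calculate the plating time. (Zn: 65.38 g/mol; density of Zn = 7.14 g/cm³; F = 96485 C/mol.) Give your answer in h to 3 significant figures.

Plated area = 9.26 × 5.69 = 52.69 cm²
Volume = 52.69 × 14.9×10⁻⁴ cm = 0.07851 cm³
m(Zn) = 0.07851 × 7.14 = 0.5606 g
n(Zn) = 0.5606 / 65.38 = 0.008574 mol; n(e⁻) = 2 × 0.008574 = 0.01715 mol
Q = 0.01715 × 96485 = 1655 C
t = 1655 / 3.26 = 507.7 s = 0.141 h

0.141 h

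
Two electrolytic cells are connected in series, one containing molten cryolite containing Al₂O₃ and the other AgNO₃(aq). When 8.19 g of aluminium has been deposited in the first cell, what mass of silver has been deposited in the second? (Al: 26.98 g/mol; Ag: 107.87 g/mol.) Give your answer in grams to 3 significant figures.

n(Al) = 8.19 / 26.98 = 0.3036 mol
Al³⁺ + 3e⁻ → Al, so n(e⁻) = 3 × 0.3036 = 0.9108 mol
Since the cells are in series, n(e⁻) in the Ag cell is also 0.9108 mol.
Ag⁺ + e⁻ → Ag, so n(Ag) = 0.9108 mol
m(Ag) = 0.9108 × 107.87 = 98.2 g

98.2 g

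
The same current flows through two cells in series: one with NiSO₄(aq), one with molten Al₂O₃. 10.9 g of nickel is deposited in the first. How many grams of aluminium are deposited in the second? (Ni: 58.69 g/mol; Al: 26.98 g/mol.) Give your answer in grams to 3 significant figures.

3.34 g

n(Ni) = 10.9 / 58.69 = 0.1857 mol
Ni²⁺ + 2e⁻ → Ni, so n(e⁻) = 2 × 0.1857 = 0.3714 mol
Same current for the same time ⇒ same n(e⁻) = 0.3714 mol in both cells.
Al³⁺ + 3e⁻ → Al, so n(Al) = 0.3714 / 3 = 0.1238 mol
m(Al) = 0.1238 × 26.98 = 3.34 g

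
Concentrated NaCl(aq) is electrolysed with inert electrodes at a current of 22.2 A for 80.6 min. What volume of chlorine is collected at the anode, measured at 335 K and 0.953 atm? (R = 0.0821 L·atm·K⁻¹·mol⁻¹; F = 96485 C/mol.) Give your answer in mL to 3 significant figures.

16100 mL

Q = It = 22.2 × 4836 = 1.074×10^5 C
n(e⁻) = Q/F = 1.074×10^5/96485 = 1.113 mol
2Cl⁻ → Cl₂ + 2e⁻, so n(Cl₂) = 1.113 / 2 = 0.5565 mol
V = nRT/P = 0.5565 × 0.0821 × 335 / 0.953 = 16.06 L
= 16100 mL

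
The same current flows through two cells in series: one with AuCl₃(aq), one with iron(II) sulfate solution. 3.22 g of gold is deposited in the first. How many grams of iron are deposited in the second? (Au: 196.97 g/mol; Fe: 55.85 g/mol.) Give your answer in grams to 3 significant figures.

1.37 g

n(Au) = 3.22 / 196.97 = 0.01635 mol
Au³⁺ + 3e⁻ → Au, so n(e⁻) = 3 × 0.01635 = 0.04905 mol
Since the cells are in series, n(e⁻) in the Fe cell is also 0.04905 mol.
Fe²⁺ + 2e⁻ → Fe, so n(Fe) = 0.04905 / 2 = 0.02453 mol
m(Fe) = 0.02453 × 55.85 = 1.37 g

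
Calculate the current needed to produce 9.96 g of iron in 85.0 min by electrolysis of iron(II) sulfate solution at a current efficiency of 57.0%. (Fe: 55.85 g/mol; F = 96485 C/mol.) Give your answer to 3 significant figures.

11.8 A

n(Fe) = 9.96 / 55.85 = 0.1783 mol
Fe²⁺ + 2e⁻ → Fe, so n(e⁻) = 2 × 0.1783 = 0.3566 mol
Q = 0.3566 × 96485 / 0.570 = 60360 C
I = Q / t = 60360 / 5100 s = 11.8 A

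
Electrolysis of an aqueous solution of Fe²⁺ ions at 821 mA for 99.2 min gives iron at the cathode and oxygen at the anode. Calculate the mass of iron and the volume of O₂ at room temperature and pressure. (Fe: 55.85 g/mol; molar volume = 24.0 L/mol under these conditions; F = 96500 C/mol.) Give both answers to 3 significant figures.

1.41 g Fe; 0.304 L O₂

Q = 0.821 × 5952 = 4887 C; n(e⁻) = 4887 / 96500 = 0.05064 mol
Cathode: Fe²⁺ + 2e⁻ → Fe → n(Fe) = 0.05064/2 = 0.02532 mol → 1.41 g
Anode: 2H₂O → O₂ + 4H⁺ + 4e⁻ → n(O₂) = 0.05064/4 = 0.01266 mol → 0.304 L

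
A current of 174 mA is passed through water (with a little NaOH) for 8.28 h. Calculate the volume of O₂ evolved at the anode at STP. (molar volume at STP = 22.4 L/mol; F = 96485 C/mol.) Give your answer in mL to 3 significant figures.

301 mL

Q = 0.174 A × 29808 s = 5187 C
n(e⁻) = Q/F = 5187/96485 = 0.05376 mol
2H₂O → O₂ + 4H⁺ + 4e⁻, so n(O₂) = 0.05376 / 4 = 0.01344 mol
V = 0.01344 × 22.4 = 0.3011 L
= 301 mL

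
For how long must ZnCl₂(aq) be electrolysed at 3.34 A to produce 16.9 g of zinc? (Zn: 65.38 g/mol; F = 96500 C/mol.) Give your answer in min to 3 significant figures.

249 min

n(Zn) = 16.9 / 65.38 = 0.2585 mol
Zn²⁺ + 2e⁻ → Zn, so n(e⁻) = 2 × 0.2585 = 0.5170 mol
Q = 0.5170 × 96500 = 49890 C
t = Q / I = 49890 / 3.34 = 14940 s = 249 min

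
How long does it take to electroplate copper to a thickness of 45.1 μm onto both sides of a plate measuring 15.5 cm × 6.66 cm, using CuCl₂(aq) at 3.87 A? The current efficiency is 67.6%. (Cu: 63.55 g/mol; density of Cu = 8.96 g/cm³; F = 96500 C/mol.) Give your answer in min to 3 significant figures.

Plated area = 2 × 15.5 × 6.66 = 206.5 cm²
Volume = 206.5 × 45.1×10⁻⁴ cm = 0.9313 cm³
m(Cu) = 0.9313 × 8.96 = 8.344 g
n(Cu) = 8.344 / 63.55 = 0.1313 mol; n(e⁻) = 2 × 0.1313 = 0.2626 mol
Q = 0.2626 × 96500 / 0.676 = 37490 C
t = 37490 / 3.87 = 9687 s = 161 min

161 min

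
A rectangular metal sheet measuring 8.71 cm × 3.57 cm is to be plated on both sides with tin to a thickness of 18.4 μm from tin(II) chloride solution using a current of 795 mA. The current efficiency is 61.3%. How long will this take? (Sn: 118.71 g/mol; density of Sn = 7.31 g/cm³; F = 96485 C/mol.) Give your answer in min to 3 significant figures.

46.5 min

Plated area = 2 × 8.71 × 3.57 = 62.19 cm²
Volume = 62.19 × 18.4×10⁻⁴ cm = 0.1144 cm³
m(Sn) = 0.1144 × 7.31 = 0.8363 g
n(Sn) = 0.8363 / 118.71 = 0.007045 mol; n(e⁻) = 2 × 0.007045 = 0.01409 mol
Q = 0.01409 × 96485 / 0.613 = 2218 C
t = 2218 / 0.795 = 2790 s = 46.5 min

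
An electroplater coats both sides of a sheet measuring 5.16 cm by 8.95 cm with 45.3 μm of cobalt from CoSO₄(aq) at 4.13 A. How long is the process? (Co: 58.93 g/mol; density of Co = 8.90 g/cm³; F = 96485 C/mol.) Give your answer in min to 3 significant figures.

Plated area = 2 × 5.16 × 8.95 = 92.36 cm²
Volume = 92.36 × 45.3×10⁻⁴ cm = 0.4184 cm³
m(Co) = 0.4184 × 8.90 = 3.724 g
n(Co) = 3.724 / 58.93 = 0.06319 mol; n(e⁻) = 2 × 0.06319 = 0.1264 mol
Q = 0.1264 × 96485 = 12200 C
t = 12200 / 4.13 = 2954 s = 49.2 min

49.2 min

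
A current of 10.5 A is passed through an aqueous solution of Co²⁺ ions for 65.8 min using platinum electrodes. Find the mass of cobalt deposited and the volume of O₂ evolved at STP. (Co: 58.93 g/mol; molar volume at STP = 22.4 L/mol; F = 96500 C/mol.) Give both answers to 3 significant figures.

12.7 g Co; 2.41 L O₂

Q = 10.5 × 3948 = 41450 C; n(e⁻) = 41450 / 96500 = 0.4295 mol
Cathode: Co²⁺ + 2e⁻ → Co → n(Co) = 0.4295/2 = 0.2148 mol → 12.7 g
Anode: 2H₂O → O₂ + 4H⁺ + 4e⁻ → n(O₂) = 0.4295/4 = 0.1074 mol → 2.41 L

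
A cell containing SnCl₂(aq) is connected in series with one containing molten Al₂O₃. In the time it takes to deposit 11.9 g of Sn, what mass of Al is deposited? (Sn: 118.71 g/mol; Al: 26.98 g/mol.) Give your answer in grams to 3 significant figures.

1.80 g

n(Sn) = 11.9 / 118.71 = 0.1002 mol
Sn²⁺ + 2e⁻ → Sn, so n(e⁻) = 2 × 0.1002 = 0.2004 mol
Since the cells are in series, n(e⁻) in the Al cell is also 0.2004 mol.
Al³⁺ + 3e⁻ → Al, so n(Al) = 0.2004 / 3 = 0.06680 mol
m(Al) = 0.06680 × 26.98 = 1.80 g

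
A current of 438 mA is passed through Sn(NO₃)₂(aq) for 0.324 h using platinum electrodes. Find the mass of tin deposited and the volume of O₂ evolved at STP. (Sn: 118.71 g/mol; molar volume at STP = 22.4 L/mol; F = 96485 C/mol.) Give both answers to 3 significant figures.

Q = 0.438 × 1166.4 = 510.9 C; n(e⁻) = 510.9 / 96485 = 0.005295 mol
Cathode: Sn²⁺ + 2e⁻ → Sn → n(Sn) = 0.005295/2 = 0.002648 mol → 0.314 g
Anode: 2H₂O → O₂ + 4H⁺ + 4e⁻ → n(O₂) = 0.005295/4 = 0.001324 mol → 0.0297 L

0.314 g Sn; 0.0297 L O₂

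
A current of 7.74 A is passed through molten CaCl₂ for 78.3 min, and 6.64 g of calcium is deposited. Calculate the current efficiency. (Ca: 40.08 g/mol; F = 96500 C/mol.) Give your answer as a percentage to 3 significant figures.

Q = 7.74 × 4698 = 36360 C
n(e⁻) = 36360 / 96500 = 0.3768 mol
Ca²⁺ + 2e⁻ → Ca, so theoretical n(Ca) = 0.1884 mol → 7.551 g
Efficiency = 6.64 / 7.551 = 0.8794 = 87.9%

87.9%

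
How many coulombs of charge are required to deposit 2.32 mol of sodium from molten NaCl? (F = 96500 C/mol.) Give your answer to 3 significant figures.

Na⁺ + e⁻ → Na, so n(e⁻) = 1 × 2.32 = 2.320 mol
Q = 2.320 × 96500 = 2.239×10^5 C

2.24×10^5 C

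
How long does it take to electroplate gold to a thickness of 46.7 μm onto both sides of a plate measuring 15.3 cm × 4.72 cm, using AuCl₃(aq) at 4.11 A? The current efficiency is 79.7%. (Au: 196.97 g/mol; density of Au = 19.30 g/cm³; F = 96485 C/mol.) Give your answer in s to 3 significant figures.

Plated area = 2 × 15.3 × 4.72 = 144.4 cm²
Volume = 144.4 × 46.7×10⁻⁴ cm = 0.6743 cm³
m(Au) = 0.6743 × 19.30 = 13.01 g
n(Au) = 13.01 / 196.97 = 0.06605 mol; n(e⁻) = 3 × 0.06605 = 0.1982 mol
Q = 0.1982 × 96485 / 0.797 = 23990 C
t = 23990 / 4.11 = 5837 s

5840 s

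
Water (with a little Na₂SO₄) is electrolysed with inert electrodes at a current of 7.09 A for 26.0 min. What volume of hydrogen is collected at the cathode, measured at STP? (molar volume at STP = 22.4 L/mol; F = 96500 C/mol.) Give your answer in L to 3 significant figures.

Q = It = 7.09 × 1560 = 11060 C
Moles of electrons = 11060 / 96500 = 0.1146 mol
2H⁺ + 2e⁻ → H₂, so n(H₂) = 0.1146 / 2 = 0.05730 mol
V = 0.05730 × 22.4 = 1.284 L

1.28 L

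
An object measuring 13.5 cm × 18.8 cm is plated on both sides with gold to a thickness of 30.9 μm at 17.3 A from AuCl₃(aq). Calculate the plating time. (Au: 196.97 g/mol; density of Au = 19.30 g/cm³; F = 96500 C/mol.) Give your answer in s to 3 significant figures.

2570 s

Plated area = 2 × 13.5 × 18.8 = 507.6 cm²
Volume = 507.6 × 30.9×10⁻⁴ cm = 1.568 cm³
m(Au) = 1.568 × 19.30 = 30.26 g
n(Au) = 30.26 / 196.97 = 0.1536 mol; n(e⁻) = 3 × 0.1536 = 0.4608 mol
Q = 0.4608 × 96500 = 44470 C
t = 44470 / 17.3 = 2571 s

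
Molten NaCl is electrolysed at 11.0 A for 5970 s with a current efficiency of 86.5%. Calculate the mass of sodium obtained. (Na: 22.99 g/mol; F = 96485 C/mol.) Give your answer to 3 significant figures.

Q = 11.0 × 5970 = 65670 C
n(e⁻) = 65670 / 96485 = 0.6806 mol
Na⁺ + e⁻ → Na, so theoretical m(Na) = 0.6806 × 22.99 = 15.65 g
Actual mass = 86.5% × 15.65 = 13.5 g

13.5 g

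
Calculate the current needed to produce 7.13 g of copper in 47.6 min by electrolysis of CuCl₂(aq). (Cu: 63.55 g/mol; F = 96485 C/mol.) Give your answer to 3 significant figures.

n(Cu) = 7.13 / 63.55 = 0.1122 mol
Cu²⁺ + 2e⁻ → Cu, so n(e⁻) = 2 × 0.1122 = 0.2244 mol
Q = 0.2244 × 96485 = 21650 C
I = Q / t = 21650 / 2856 s = 7.58 A

7.58 A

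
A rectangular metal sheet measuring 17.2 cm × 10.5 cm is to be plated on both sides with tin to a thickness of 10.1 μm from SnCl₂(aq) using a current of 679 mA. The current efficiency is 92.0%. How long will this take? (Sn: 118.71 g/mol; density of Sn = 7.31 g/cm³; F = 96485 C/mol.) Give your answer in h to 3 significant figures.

1.93 h

Plated area = 2 × 17.2 × 10.5 = 361.2 cm²
Volume = 361.2 × 10.1×10⁻⁴ cm = 0.3648 cm³
m(Sn) = 0.3648 × 7.31 = 2.667 g
n(Sn) = 2.667 / 118.71 = 0.02247 mol; n(e⁻) = 2 × 0.02247 = 0.04494 mol
Q = 0.04494 × 96485 / 0.920 = 4713 C
t = 4713 / 0.679 = 6941 s = 1.93 h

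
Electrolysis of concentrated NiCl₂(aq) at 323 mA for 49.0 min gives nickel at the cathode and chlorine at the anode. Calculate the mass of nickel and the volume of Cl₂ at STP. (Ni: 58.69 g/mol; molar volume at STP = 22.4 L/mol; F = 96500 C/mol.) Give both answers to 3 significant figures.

Q = 0.323 × 2940 = 949.6 C; n(e⁻) = 949.6 / 96500 = 0.009840 mol
Cathode: Ni²⁺ + 2e⁻ → Ni → n(Ni) = 0.009840/2 = 0.004920 mol → 0.289 g
Anode: 2Cl⁻ → Cl₂ + 2e⁻ → n(Cl₂) = 0.009840/2 = 0.004920 mol → 0.110 L

0.289 g Ni; 0.110 L Cl₂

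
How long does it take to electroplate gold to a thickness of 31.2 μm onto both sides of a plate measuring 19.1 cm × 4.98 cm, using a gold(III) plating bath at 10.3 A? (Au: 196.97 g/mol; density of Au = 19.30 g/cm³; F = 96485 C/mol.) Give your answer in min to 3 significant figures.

Plated area = 2 × 19.1 × 4.98 = 190.2 cm²
Volume = 190.2 × 31.2×10⁻⁴ cm = 0.5934 cm³
m(Au) = 0.5934 × 19.30 = 11.45 g
n(Au) = 11.45 / 196.97 = 0.05813 mol; n(e⁻) = 3 × 0.05813 = 0.1744 mol
Q = 0.1744 × 96485 = 16830 C
t = 16830 / 10.3 = 1634 s = 27.2 min

27.2 min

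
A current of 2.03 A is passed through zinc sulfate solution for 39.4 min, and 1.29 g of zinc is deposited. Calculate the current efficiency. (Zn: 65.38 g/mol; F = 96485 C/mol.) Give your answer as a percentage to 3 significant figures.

Q = 2.03 × 2364 = 4799 C
n(e⁻) = 4799 / 96485 = 0.04974 mol
Zn²⁺ + 2e⁻ → Zn, so theoretical n(Zn) = 0.02487 mol → 1.626 g
Efficiency = 1.29 / 1.626 = 0.7934 = 79.3%

79.3%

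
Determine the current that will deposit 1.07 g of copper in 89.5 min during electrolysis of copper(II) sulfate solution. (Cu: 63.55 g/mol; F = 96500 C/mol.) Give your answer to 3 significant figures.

0.605 A

n(Cu) = 1.07 / 63.55 = 0.01684 mol
Cu²⁺ + 2e⁻ → Cu, so n(e⁻) = 2 × 0.01684 = 0.03368 mol
Q = 0.03368 × 96500 = 3250 C
I = Q / t = 3250 / 5370 s = 0.605 A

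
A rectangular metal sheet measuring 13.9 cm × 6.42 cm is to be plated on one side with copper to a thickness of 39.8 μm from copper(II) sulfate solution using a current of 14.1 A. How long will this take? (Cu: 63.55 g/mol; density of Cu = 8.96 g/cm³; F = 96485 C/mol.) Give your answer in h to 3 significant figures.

Plated area = 13.9 × 6.42 = 89.24 cm²
Volume = 89.24 × 39.8×10⁻⁴ cm = 0.3552 cm³
m(Cu) = 0.3552 × 8.96 = 3.183 g
n(Cu) = 3.183 / 63.55 = 0.05009 mol; n(e⁻) = 2 × 0.05009 = 0.1002 mol
Q = 0.1002 × 96485 = 9668 C
t = 9668 / 14.1 = 685.7 s = 0.190 h

0.190 h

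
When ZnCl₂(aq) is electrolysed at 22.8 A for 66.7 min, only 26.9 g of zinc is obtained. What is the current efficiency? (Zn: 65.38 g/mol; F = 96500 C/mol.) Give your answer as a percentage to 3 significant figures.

Q = 22.8 × 4002 = 91250 C
n(e⁻) = 91250 / 96500 = 0.9456 mol
Zn²⁺ + 2e⁻ → Zn, so theoretical n(Zn) = 0.4728 mol → 30.91 g
Efficiency = 26.9 / 30.91 = 0.8703 = 87.0%

87.0%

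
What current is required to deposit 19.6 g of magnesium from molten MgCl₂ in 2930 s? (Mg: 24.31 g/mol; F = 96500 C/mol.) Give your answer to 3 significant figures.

n(Mg) = 19.6 / 24.31 = 0.8063 mol
Mg²⁺ + 2e⁻ → Mg, so n(e⁻) = 2 × 0.8063 = 1.613 mol
Q = 1.613 × 96500 = 1.557×10^5 C
I = Q / t = 1.557×10^5 / 2930 s = 53.1 A

53.1 A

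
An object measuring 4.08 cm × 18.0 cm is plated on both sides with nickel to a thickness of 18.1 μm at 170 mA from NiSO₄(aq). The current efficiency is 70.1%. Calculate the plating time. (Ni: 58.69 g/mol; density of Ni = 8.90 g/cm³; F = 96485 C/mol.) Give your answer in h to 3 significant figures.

Plated area = 2 × 4.08 × 18.0 = 146.9 cm²
Volume = 146.9 × 18.1×10⁻⁴ cm = 0.2659 cm³
m(Ni) = 0.2659 × 8.90 = 2.367 g
n(Ni) = 2.367 / 58.69 = 0.04033 mol; n(e⁻) = 2 × 0.04033 = 0.08066 mol
Q = 0.08066 × 96485 / 0.701 = 11100 C
t = 11100 / 0.170 = 65290 s = 18.1 h

18.1 h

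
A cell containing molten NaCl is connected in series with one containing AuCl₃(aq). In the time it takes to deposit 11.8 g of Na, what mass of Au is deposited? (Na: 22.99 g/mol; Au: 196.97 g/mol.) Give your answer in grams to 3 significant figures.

n(Na) = 11.8 / 22.99 = 0.5133 mol
Na⁺ + e⁻ → Na, so n(e⁻) = 0.5133 mol
The cells are in series, so the same charge (and hence the same n(e⁻) = 0.5133 mol) passes through both.
Au³⁺ + 3e⁻ → Au, so n(Au) = 0.5133 / 3 = 0.1711 mol
m(Au) = 0.1711 × 196.97 = 33.7 g

33.7 g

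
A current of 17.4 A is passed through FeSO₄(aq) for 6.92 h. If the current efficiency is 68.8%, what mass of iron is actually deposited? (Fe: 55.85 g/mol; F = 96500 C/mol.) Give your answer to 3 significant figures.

86.3 g

Q = 17.4 × 24912 = 4.335×10^5 C
n(e⁻) = 4.335×10^5 / 96500 = 4.492 mol
Fe²⁺ + 2e⁻ → Fe, so theoretical m(Fe) = 2.246 × 55.85 = 125.4 g
Actual mass = 68.8% × 125.4 = 86.3 g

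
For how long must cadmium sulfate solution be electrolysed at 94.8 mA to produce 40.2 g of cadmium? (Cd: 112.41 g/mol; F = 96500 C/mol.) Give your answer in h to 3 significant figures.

202 h

n(Cd) = 40.2 / 112.41 = 0.3576 mol
Cd²⁺ + 2e⁻ → Cd, so n(e⁻) = 2 × 0.3576 = 0.7152 mol
Q = 0.7152 × 96500 = 69020 C
t = Q / I = 69020 / 0.0948 = 7.281×10^5 s = 202 h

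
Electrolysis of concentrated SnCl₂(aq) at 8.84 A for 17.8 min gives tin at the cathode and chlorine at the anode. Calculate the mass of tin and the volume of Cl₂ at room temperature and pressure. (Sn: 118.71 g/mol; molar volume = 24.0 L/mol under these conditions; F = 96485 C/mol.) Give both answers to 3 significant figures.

5.81 g Sn; 1.17 L Cl₂

Q = 8.84 × 1068 = 9441 C; n(e⁻) = 9441 / 96485 = 0.09785 mol
Cathode: Sn²⁺ + 2e⁻ → Sn → n(Sn) = 0.09785/2 = 0.04893 mol → 5.81 g
Anode: 2Cl⁻ → Cl₂ + 2e⁻ → n(Cl₂) = 0.09785/2 = 0.04893 mol → 1.17 L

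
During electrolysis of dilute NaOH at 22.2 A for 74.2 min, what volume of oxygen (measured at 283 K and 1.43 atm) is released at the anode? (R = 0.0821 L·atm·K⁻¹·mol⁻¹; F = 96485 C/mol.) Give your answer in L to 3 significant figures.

4.16 L

Charge passed = 22.2 × 4452 = 98830 C
Moles of electrons = 98830 / 96485 = 1.024 mol
2H₂O → O₂ + 4H⁺ + 4e⁻, so n(O₂) = 1.024 / 4 = 0.2560 mol
V = nRT/P = 0.2560 × 0.0821 × 283 / 1.43 = 4.159 L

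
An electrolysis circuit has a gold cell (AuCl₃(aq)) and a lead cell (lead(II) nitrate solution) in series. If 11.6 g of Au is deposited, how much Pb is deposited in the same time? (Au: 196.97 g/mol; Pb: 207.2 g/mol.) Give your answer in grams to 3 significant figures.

n(Au) = 11.6 / 196.97 = 0.05889 mol
Au³⁺ + 3e⁻ → Au, so n(e⁻) = 3 × 0.05889 = 0.1767 mol
The cells are in series, so the same charge (and hence the same n(e⁻) = 0.1767 mol) passes through both.
Pb²⁺ + 2e⁻ → Pb, so n(Pb) = 0.1767 / 2 = 0.08835 mol
m(Pb) = 0.08835 × 207.2 = 18.3 g

18.3 g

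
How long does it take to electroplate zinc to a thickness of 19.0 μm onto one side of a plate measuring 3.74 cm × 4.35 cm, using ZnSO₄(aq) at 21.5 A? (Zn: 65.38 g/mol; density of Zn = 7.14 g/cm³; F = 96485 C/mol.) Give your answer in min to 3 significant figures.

0.505 min

Plated area = 3.74 × 4.35 = 16.27 cm²
Volume = 16.27 × 19.0×10⁻⁴ cm = 0.03091 cm³
m(Zn) = 0.03091 × 7.14 = 0.2207 g
n(Zn) = 0.2207 / 65.38 = 0.003376 mol; n(e⁻) = 2 × 0.003376 = 0.006752 mol
Q = 0.006752 × 96485 = 651.5 C
t = 651.5 / 21.5 = 30.30 s = 0.505 min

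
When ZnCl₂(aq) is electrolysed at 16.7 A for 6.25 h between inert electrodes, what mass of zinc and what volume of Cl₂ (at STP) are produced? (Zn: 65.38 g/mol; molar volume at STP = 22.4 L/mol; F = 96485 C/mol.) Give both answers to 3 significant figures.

Q = 16.7 × 22500 = 3.758×10^5 C; n(e⁻) = 3.758×10^5 / 96485 = 3.895 mol
Cathode: Zn²⁺ + 2e⁻ → Zn → n(Zn) = 3.895/2 = 1.948 mol → 127 g
Anode: 2Cl⁻ → Cl₂ + 2e⁻ → n(Cl₂) = 3.895/2 = 1.948 mol → 43.6 L

127 g Zn; 43.6 L Cl₂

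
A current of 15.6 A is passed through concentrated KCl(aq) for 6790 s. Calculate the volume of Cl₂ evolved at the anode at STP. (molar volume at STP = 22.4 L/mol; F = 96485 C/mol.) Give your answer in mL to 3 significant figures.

Q = 15.6 A × 6790 s = 1.059×10^5 C
n(e⁻) = 1.059×10^5 / 96485 = 1.098 mol
2Cl⁻ → Cl₂ + 2e⁻, so n(Cl₂) = 1.098 / 2 = 0.5490 mol
V = 0.5490 × 22.4 = 12.30 L
= 12300 mL

12300 mL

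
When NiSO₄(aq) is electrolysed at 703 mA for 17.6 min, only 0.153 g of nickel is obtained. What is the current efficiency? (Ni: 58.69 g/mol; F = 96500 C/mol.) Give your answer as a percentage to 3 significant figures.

67.8%

Q = 0.703 × 1056 = 742.4 C
n(e⁻) = 742.4 / 96500 = 0.007693 mol
Ni²⁺ + 2e⁻ → Ni, so theoretical n(Ni) = 0.003847 mol → 0.2258 g
Efficiency = 0.153 / 0.2258 = 0.6776 = 67.8%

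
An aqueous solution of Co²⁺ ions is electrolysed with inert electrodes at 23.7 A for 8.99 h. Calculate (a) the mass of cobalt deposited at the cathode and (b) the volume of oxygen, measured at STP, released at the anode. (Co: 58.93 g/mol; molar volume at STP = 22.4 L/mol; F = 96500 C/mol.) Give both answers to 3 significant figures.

234 g Co; 44.5 L O₂

Q = 23.7 × 32364 = 7.670×10^5 C; n(e⁻) = 7.670×10^5 / 96500 = 7.948 mol
Cathode: Co²⁺ + 2e⁻ → Co → n(Co) = 7.948/2 = 3.974 mol → 234 g
Anode: 2H₂O → O₂ + 4H⁺ + 4e⁻ → n(O₂) = 7.948/4 = 1.987 mol → 44.5 L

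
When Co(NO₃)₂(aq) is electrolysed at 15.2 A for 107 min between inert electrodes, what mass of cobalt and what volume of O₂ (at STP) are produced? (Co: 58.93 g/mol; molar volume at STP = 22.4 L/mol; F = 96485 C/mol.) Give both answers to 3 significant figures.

29.8 g Co; 5.66 L O₂

Q = 15.2 × 6420 = 97580 C; n(e⁻) = 97580 / 96485 = 1.011 mol
Cathode: Co²⁺ + 2e⁻ → Co → n(Co) = 1.011/2 = 0.5055 mol → 29.8 g
Anode: 2H₂O → O₂ + 4H⁺ + 4e⁻ → n(O₂) = 1.011/4 = 0.2528 mol → 5.66 L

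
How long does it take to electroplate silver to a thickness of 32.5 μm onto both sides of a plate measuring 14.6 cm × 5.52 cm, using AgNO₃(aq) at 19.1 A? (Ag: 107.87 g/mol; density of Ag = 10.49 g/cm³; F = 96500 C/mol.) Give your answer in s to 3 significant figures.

257 s

Plated area = 2 × 14.6 × 5.52 = 161.2 cm²
Volume = 161.2 × 32.5×10⁻⁴ cm = 0.5239 cm³
m(Ag) = 0.5239 × 10.49 = 5.496 g
n(Ag) = 5.496 / 107.87 = 0.05095 mol; n(e⁻) = 0.05095 mol
Q = 0.05095 × 96500 = 4917 C
t = 4917 / 19.1 = 257.4 s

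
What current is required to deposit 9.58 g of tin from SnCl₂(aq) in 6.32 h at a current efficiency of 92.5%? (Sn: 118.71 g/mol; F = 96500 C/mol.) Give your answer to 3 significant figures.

n(Sn) = 9.58 / 118.71 = 0.08070 mol
Sn²⁺ + 2e⁻ → Sn, so n(e⁻) = 2 × 0.08070 = 0.1614 mol
Q = 0.1614 × 96500 / 0.925 = 16840 C
I = Q / t = 16840 / 22752 s = 0.740 A

0.740 A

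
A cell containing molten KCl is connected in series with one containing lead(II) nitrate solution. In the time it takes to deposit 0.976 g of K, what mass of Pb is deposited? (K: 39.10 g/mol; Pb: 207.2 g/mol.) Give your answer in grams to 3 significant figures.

2.59 g

n(K) = 0.976 / 39.10 = 0.02496 mol
K⁺ + e⁻ → K, so n(e⁻) = 0.02496 mol
The cells are in series, so the same charge (and hence the same n(e⁻) = 0.02496 mol) passes through both.
Pb²⁺ + 2e⁻ → Pb, so n(Pb) = 0.02496 / 2 = 0.01248 mol
m(Pb) = 0.01248 × 207.2 = 2.59 g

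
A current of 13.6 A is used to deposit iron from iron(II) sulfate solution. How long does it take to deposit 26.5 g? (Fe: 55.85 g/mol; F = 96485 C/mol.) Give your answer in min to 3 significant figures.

n(Fe) = 26.5 / 55.85 = 0.4745 mol
Fe²⁺ + 2e⁻ → Fe, so n(e⁻) = 2 × 0.4745 = 0.9490 mol
Q = 0.9490 × 96485 = 91560 C
t = Q / I = 91560 / 13.6 = 6732 s = 112 min

112 min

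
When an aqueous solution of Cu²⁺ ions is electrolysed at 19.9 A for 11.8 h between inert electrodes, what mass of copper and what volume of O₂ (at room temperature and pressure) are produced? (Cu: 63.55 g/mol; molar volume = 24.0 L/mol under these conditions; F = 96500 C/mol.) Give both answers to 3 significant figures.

Q = 19.9 × 42480 = 8.454×10^5 C; n(e⁻) = 8.454×10^5 / 96500 = 8.761 mol
Cathode: Cu²⁺ + 2e⁻ → Cu → n(Cu) = 8.761/2 = 4.381 mol → 278 g
Anode: 2H₂O → O₂ + 4H⁺ + 4e⁻ → n(O₂) = 8.761/4 = 2.190 mol → 52.6 L

278 g Cu; 52.6 L O₂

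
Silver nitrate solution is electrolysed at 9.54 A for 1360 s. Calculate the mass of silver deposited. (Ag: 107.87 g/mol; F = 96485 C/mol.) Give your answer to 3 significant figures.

Q = 9.54 A × 1360 s = 12970 C
n(e⁻) = 12970 / 96485 = 0.1344 mol
Ag⁺ + e⁻ → Ag, so n(Ag) = 0.1344 mol
m = 0.1344 × 107.87 = 14.5 g

14.5 g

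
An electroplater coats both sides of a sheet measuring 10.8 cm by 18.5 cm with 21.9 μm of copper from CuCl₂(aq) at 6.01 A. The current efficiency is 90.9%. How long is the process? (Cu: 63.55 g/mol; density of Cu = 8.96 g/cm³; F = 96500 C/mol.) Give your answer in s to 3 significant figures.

4360 s

Plated area = 2 × 10.8 × 18.5 = 399.6 cm²
Volume = 399.6 × 21.9×10⁻⁴ cm = 0.8751 cm³
m(Cu) = 0.8751 × 8.96 = 7.841 g
n(Cu) = 7.841 / 63.55 = 0.1234 mol; n(e⁻) = 2 × 0.1234 = 0.2468 mol
Q = 0.2468 × 96500 / 0.909 = 26200 C
t = 26200 / 6.01 = 4359 s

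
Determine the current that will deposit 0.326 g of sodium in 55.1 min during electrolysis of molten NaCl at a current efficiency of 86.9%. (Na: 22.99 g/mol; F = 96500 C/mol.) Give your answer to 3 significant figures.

0.476 A

n(Na) = 0.326 / 22.99 = 0.01418 mol
Na⁺ + e⁻ → Na, so n(e⁻) = 0.01418 mol
Q = 0.01418 × 96500 / 0.869 = 1575 C
I = Q / t = 1575 / 3306 s = 0.476 A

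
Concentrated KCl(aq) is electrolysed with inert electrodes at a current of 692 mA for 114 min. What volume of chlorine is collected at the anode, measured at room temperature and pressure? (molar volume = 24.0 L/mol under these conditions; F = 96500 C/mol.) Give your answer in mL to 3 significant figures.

589 mL

Q = It = 0.692 × 6840 = 4733 C
n(e⁻) = Q/F = 4733/96500 = 0.04905 mol
2Cl⁻ → Cl₂ + 2e⁻, so n(Cl₂) = 0.04905 / 2 = 0.02453 mol
V = 0.02453 × 24.0 = 0.5887 L
= 589 mL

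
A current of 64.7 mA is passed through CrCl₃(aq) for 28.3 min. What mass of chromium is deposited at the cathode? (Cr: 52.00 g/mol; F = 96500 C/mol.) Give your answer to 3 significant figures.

0.0197 g

Q = It = 0.0647 × 1698 = 109.9 C
Moles of electrons = 109.9 / 96500 = 0.001139 mol
Cr³⁺ + 3e⁻ → Cr, so n(Cr) = 0.001139 / 3 = 3.797×10^-4 mol
m = 3.797×10^-4 × 52.00 = 0.0197 g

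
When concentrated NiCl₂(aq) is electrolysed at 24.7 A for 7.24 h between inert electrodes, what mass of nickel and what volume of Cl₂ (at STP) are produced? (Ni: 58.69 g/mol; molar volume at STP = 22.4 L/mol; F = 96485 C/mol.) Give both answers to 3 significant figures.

196 g Ni; 74.7 L Cl₂

Q = 24.7 × 26064 = 6.438×10^5 C; n(e⁻) = 6.438×10^5 / 96485 = 6.673 mol
Cathode: Ni²⁺ + 2e⁻ → Ni → n(Ni) = 6.673/2 = 3.337 mol → 196 g
Anode: 2Cl⁻ → Cl₂ + 2e⁻ → n(Cl₂) = 6.673/2 = 3.337 mol → 74.7 L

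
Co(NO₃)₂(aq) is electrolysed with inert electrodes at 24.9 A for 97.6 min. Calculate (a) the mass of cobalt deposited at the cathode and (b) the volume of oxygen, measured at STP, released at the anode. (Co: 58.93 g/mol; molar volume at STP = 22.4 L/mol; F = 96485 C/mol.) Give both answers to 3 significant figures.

Q = 24.9 × 5856 = 1.458×10^5 C; n(e⁻) = 1.458×10^5 / 96485 = 1.511 mol
Cathode: Co²⁺ + 2e⁻ → Co → n(Co) = 1.511/2 = 0.7555 mol → 44.5 g
Anode: 2H₂O → O₂ + 4H⁺ + 4e⁻ → n(O₂) = 1.511/4 = 0.3778 mol → 8.46 L

44.5 g Co; 8.46 L O₂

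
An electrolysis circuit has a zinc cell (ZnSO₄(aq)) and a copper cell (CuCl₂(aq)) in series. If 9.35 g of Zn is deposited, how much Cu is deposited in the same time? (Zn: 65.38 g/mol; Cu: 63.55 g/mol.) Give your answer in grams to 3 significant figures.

n(Zn) = 9.35 / 65.38 = 0.1430 mol
Zn²⁺ + 2e⁻ → Zn, so n(e⁻) = 2 × 0.1430 = 0.2860 mol
The cells are in series, so the same charge (and hence the same n(e⁻) = 0.2860 mol) passes through both.
Cu²⁺ + 2e⁻ → Cu, so n(Cu) = 0.2860 / 2 = 0.1430 mol
m(Cu) = 0.1430 × 63.55 = 9.09 g

9.09 g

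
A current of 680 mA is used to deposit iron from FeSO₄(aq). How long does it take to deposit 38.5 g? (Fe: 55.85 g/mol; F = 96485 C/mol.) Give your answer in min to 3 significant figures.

3260 min

n(Fe) = 38.5 / 55.85 = 0.6893 mol
Fe²⁺ + 2e⁻ → Fe, so n(e⁻) = 2 × 0.6893 = 1.379 mol
Q = 1.379 × 96485 = 1.331×10^5 C
t = Q / I = 1.331×10^5 / 0.680 = 1.957×10^5 s = 3260 min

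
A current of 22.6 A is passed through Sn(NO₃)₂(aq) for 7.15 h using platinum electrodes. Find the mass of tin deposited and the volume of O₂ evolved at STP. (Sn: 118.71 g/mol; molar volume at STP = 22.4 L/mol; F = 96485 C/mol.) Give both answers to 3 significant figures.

Q = 22.6 × 25740 = 5.817×10^5 C; n(e⁻) = 5.817×10^5 / 96485 = 6.029 mol
Cathode: Sn²⁺ + 2e⁻ → Sn → n(Sn) = 6.029/2 = 3.015 mol → 358 g
Anode: 2H₂O → O₂ + 4H⁺ + 4e⁻ → n(O₂) = 6.029/4 = 1.507 mol → 33.8 L

358 g Sn; 33.8 L O₂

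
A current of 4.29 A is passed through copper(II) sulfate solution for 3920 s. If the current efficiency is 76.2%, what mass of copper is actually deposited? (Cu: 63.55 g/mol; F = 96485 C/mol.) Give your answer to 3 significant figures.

4.22 g

Q = 4.29 × 3920 = 16820 C
n(e⁻) = 16820 / 96485 = 0.1743 mol
Cu²⁺ + 2e⁻ → Cu, so theoretical m(Cu) = 0.08715 × 63.55 = 5.538 g
Actual mass = 76.2% × 5.538 = 4.22 g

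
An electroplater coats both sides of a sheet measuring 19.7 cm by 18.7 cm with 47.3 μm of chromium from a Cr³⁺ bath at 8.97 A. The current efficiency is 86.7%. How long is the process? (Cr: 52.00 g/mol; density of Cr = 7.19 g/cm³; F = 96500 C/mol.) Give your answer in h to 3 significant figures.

4.98 h

Plated area = 2 × 19.7 × 18.7 = 736.8 cm²
Volume = 736.8 × 47.3×10⁻⁴ cm = 3.485 cm³
m(Cr) = 3.485 × 7.19 = 25.06 g
n(Cr) = 25.06 / 52.00 = 0.4819 mol; n(e⁻) = 3 × 0.4819 = 1.446 mol
Q = 1.446 × 96500 / 0.867 = 1.609×10^5 C
t = 1.609×10^5 / 8.97 = 17940 s = 4.98 h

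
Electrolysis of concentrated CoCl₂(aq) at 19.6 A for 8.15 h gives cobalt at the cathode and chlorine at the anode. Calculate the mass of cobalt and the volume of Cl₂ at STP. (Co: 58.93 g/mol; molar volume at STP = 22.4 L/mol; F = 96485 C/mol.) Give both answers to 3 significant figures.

Q = 19.6 × 29340 = 5.751×10^5 C; n(e⁻) = 5.751×10^5 / 96485 = 5.961 mol
Cathode: Co²⁺ + 2e⁻ → Co → n(Co) = 5.961/2 = 2.981 mol → 176 g
Anode: 2Cl⁻ → Cl₂ + 2e⁻ → n(Cl₂) = 5.961/2 = 2.981 mol → 66.8 L

176 g Co; 66.8 L Cl₂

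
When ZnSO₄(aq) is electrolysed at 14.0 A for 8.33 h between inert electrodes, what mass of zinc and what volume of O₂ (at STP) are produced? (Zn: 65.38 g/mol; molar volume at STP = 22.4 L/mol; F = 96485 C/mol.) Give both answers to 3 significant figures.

142 g Zn; 24.4 L O₂

Q = 14.0 × 29988 = 4.198×10^5 C; n(e⁻) = 4.198×10^5 / 96485 = 4.351 mol
Cathode: Zn²⁺ + 2e⁻ → Zn → n(Zn) = 4.351/2 = 2.176 mol → 142 g
Anode: 2H₂O → O₂ + 4H⁺ + 4e⁻ → n(O₂) = 4.351/4 = 1.088 mol → 24.4 L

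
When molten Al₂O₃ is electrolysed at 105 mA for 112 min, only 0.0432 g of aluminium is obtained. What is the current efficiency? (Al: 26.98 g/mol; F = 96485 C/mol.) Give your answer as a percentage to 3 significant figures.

65.7%

Q = 0.105 × 6720 = 705.6 C
n(e⁻) = 705.6 / 96485 = 0.007313 mol
Al³⁺ + 3e⁻ → Al, so theoretical n(Al) = 0.002438 mol → 0.06578 g
Efficiency = 0.0432 / 0.06578 = 0.6567 = 65.7%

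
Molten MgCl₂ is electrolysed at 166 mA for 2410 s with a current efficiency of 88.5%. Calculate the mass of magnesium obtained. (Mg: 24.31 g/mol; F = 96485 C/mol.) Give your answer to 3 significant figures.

Q = 0.166 × 2410 = 400.1 C
n(e⁻) = 400.1 / 96485 = 0.004147 mol
Mg²⁺ + 2e⁻ → Mg, so theoretical m(Mg) = 0.002074 × 24.31 = 0.05042 g
Actual mass = 88.5% × 0.05042 = 0.0446 g

0.0446 g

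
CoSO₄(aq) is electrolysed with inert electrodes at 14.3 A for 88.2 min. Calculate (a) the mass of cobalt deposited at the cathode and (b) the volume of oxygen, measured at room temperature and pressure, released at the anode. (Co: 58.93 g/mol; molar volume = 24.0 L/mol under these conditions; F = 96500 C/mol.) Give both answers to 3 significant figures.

Q = 14.3 × 5292 = 75680 C; n(e⁻) = 75680 / 96500 = 0.7842 mol
Cathode: Co²⁺ + 2e⁻ → Co → n(Co) = 0.7842/2 = 0.3921 mol → 23.1 g
Anode: 2H₂O → O₂ + 4H⁺ + 4e⁻ → n(O₂) = 0.7842/4 = 0.1961 mol → 4.71 L

23.1 g Co; 4.71 L O₂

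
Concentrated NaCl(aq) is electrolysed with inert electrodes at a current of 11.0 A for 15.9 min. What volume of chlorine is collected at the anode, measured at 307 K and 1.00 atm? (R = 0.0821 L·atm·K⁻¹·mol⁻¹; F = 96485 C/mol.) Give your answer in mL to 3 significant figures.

Q = It = 11.0 × 954 = 10490 C
Moles of electrons = 10490 / 96485 = 0.1087 mol
2Cl⁻ → Cl₂ + 2e⁻, so n(Cl₂) = 0.1087 / 2 = 0.05435 mol
V = nRT/P = 0.05435 × 0.0821 × 307 / 1.00 = 1.370 L
= 1370 mL

1370 mL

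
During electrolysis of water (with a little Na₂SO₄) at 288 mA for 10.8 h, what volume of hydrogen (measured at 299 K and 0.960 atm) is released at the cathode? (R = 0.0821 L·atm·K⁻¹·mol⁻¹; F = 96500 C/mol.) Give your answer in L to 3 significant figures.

1.48 L

Q = It = 0.288 × 38880 = 11200 C
n(e⁻) = 11200 / 96500 = 0.1161 mol
2H⁺ + 2e⁻ → H₂, so n(H₂) = 0.1161 / 2 = 0.05805 mol
V = nRT/P = 0.05805 × 0.0821 × 299 / 0.960 = 1.484 L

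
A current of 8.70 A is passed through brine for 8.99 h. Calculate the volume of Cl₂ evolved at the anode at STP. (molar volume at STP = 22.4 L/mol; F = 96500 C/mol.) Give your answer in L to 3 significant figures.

Charge passed = 8.70 × 32364 = 2.816×10^5 C
Moles of electrons = 2.816×10^5 / 96500 = 2.918 mol
2Cl⁻ → Cl₂ + 2e⁻, so n(Cl₂) = 2.918 / 2 = 1.459 mol
V = 1.459 × 22.4 = 32.68 L

32.7 L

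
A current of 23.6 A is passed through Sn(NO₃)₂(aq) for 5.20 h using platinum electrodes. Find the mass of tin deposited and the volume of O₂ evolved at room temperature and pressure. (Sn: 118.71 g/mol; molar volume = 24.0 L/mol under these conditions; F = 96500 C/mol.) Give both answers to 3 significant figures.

Q = 23.6 × 18720 = 4.418×10^5 C; n(e⁻) = 4.418×10^5 / 96500 = 4.578 mol
Cathode: Sn²⁺ + 2e⁻ → Sn → n(Sn) = 4.578/2 = 2.289 mol → 272 g
Anode: 2H₂O → O₂ + 4H⁺ + 4e⁻ → n(O₂) = 4.578/4 = 1.145 mol → 27.5 L

272 g Sn; 27.5 L O₂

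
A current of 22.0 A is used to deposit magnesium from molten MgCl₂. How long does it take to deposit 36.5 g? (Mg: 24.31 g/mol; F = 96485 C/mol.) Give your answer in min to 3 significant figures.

219 min

n(Mg) = 36.5 / 24.31 = 1.501 mol
Mg²⁺ + 2e⁻ → Mg, so n(e⁻) = 2 × 1.501 = 3.002 mol
Q = 3.002 × 96485 = 2.896×10^5 C
t = Q / I = 2.896×10^5 / 22.0 = 13160 s = 219 min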